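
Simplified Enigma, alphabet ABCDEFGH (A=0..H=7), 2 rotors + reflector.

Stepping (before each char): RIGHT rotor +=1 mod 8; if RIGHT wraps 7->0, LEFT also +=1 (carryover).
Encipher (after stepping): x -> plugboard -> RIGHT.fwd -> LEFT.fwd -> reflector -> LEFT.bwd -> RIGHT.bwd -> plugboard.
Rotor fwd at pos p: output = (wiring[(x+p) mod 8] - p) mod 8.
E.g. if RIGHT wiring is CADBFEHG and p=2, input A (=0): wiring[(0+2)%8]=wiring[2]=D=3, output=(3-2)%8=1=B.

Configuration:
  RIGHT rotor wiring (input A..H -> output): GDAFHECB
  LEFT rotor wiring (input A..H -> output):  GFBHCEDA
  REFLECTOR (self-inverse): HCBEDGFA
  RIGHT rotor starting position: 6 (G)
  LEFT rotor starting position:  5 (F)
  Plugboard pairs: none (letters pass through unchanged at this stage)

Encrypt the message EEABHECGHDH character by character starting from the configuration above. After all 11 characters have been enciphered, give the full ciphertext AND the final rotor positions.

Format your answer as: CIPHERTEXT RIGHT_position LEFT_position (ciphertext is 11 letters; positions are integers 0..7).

Answer: HCEDCAEDAEB 1 7

Derivation:
Char 1 ('E'): step: R->7, L=5; E->plug->E->R->G->L->C->refl->B->L'->D->R'->H->plug->H
Char 2 ('E'): step: R->0, L->6 (L advanced); E->plug->E->R->H->L->G->refl->F->L'->A->R'->C->plug->C
Char 3 ('A'): step: R->1, L=6; A->plug->A->R->C->L->A->refl->H->L'->D->R'->E->plug->E
Char 4 ('B'): step: R->2, L=6; B->plug->B->R->D->L->H->refl->A->L'->C->R'->D->plug->D
Char 5 ('H'): step: R->3, L=6; H->plug->H->R->F->L->B->refl->C->L'->B->R'->C->plug->C
Char 6 ('E'): step: R->4, L=6; E->plug->E->R->C->L->A->refl->H->L'->D->R'->A->plug->A
Char 7 ('C'): step: R->5, L=6; C->plug->C->R->E->L->D->refl->E->L'->G->R'->E->plug->E
Char 8 ('G'): step: R->6, L=6; G->plug->G->R->B->L->C->refl->B->L'->F->R'->D->plug->D
Char 9 ('H'): step: R->7, L=6; H->plug->H->R->D->L->H->refl->A->L'->C->R'->A->plug->A
Char 10 ('D'): step: R->0, L->7 (L advanced); D->plug->D->R->F->L->D->refl->E->L'->H->R'->E->plug->E
Char 11 ('H'): step: R->1, L=7; H->plug->H->R->F->L->D->refl->E->L'->H->R'->B->plug->B
Final: ciphertext=HCEDCAEDAEB, RIGHT=1, LEFT=7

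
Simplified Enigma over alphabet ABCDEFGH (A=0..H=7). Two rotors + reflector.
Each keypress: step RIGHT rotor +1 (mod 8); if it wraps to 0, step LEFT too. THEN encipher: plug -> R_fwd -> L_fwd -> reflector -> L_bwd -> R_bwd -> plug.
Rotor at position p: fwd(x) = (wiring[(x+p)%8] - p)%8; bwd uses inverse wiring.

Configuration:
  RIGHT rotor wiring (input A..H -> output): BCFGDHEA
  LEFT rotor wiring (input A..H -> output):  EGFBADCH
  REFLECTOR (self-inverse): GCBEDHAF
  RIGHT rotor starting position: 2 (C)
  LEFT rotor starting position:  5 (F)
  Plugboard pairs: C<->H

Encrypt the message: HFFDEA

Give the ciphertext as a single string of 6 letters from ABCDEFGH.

Char 1 ('H'): step: R->3, L=5; H->plug->C->R->E->L->B->refl->C->L'->C->R'->H->plug->C
Char 2 ('F'): step: R->4, L=5; F->plug->F->R->G->L->E->refl->D->L'->H->R'->A->plug->A
Char 3 ('F'): step: R->5, L=5; F->plug->F->R->A->L->G->refl->A->L'->F->R'->E->plug->E
Char 4 ('D'): step: R->6, L=5; D->plug->D->R->E->L->B->refl->C->L'->C->R'->B->plug->B
Char 5 ('E'): step: R->7, L=5; E->plug->E->R->H->L->D->refl->E->L'->G->R'->D->plug->D
Char 6 ('A'): step: R->0, L->6 (L advanced); A->plug->A->R->B->L->B->refl->C->L'->G->R'->D->plug->D

Answer: CAEBDD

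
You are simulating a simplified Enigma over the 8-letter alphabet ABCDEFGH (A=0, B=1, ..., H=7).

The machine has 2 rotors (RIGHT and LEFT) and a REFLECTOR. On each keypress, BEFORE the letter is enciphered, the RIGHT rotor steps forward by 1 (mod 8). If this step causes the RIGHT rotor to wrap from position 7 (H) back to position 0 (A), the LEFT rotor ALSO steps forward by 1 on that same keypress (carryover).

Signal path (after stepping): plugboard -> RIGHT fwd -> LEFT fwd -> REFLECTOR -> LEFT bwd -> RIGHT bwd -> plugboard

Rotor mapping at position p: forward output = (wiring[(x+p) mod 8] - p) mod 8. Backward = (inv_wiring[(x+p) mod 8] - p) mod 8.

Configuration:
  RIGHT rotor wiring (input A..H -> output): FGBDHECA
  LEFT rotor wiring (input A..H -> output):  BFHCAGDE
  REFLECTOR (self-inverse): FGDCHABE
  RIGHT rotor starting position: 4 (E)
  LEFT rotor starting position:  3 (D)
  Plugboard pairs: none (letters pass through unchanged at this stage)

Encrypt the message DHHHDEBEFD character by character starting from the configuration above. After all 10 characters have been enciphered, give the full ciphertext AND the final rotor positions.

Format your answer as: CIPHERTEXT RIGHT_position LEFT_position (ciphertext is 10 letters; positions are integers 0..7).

Answer: ABAGFDGCCB 6 4

Derivation:
Char 1 ('D'): step: R->5, L=3; D->plug->D->R->A->L->H->refl->E->L'->H->R'->A->plug->A
Char 2 ('H'): step: R->6, L=3; H->plug->H->R->G->L->C->refl->D->L'->C->R'->B->plug->B
Char 3 ('H'): step: R->7, L=3; H->plug->H->R->D->L->A->refl->F->L'->B->R'->A->plug->A
Char 4 ('H'): step: R->0, L->4 (L advanced); H->plug->H->R->A->L->E->refl->H->L'->C->R'->G->plug->G
Char 5 ('D'): step: R->1, L=4; D->plug->D->R->G->L->D->refl->C->L'->B->R'->F->plug->F
Char 6 ('E'): step: R->2, L=4; E->plug->E->R->A->L->E->refl->H->L'->C->R'->D->plug->D
Char 7 ('B'): step: R->3, L=4; B->plug->B->R->E->L->F->refl->A->L'->D->R'->G->plug->G
Char 8 ('E'): step: R->4, L=4; E->plug->E->R->B->L->C->refl->D->L'->G->R'->C->plug->C
Char 9 ('F'): step: R->5, L=4; F->plug->F->R->E->L->F->refl->A->L'->D->R'->C->plug->C
Char 10 ('D'): step: R->6, L=4; D->plug->D->R->A->L->E->refl->H->L'->C->R'->B->plug->B
Final: ciphertext=ABAGFDGCCB, RIGHT=6, LEFT=4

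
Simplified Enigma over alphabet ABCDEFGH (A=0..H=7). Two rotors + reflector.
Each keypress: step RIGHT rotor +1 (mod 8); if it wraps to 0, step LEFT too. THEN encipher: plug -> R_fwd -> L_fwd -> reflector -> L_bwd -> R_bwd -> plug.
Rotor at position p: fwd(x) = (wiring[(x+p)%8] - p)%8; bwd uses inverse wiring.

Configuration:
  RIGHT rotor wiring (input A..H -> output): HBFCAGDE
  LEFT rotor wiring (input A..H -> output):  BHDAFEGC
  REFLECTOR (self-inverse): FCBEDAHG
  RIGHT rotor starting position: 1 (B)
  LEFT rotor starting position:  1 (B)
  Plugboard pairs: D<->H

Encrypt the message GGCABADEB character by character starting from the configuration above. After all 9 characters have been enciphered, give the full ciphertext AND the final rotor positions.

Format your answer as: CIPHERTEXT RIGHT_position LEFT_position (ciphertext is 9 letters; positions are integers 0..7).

Answer: DEFBCGHHA 2 2

Derivation:
Char 1 ('G'): step: R->2, L=1; G->plug->G->R->F->L->F->refl->A->L'->H->R'->H->plug->D
Char 2 ('G'): step: R->3, L=1; G->plug->G->R->G->L->B->refl->C->L'->B->R'->E->plug->E
Char 3 ('C'): step: R->4, L=1; C->plug->C->R->H->L->A->refl->F->L'->F->R'->F->plug->F
Char 4 ('A'): step: R->5, L=1; A->plug->A->R->B->L->C->refl->B->L'->G->R'->B->plug->B
Char 5 ('B'): step: R->6, L=1; B->plug->B->R->G->L->B->refl->C->L'->B->R'->C->plug->C
Char 6 ('A'): step: R->7, L=1; A->plug->A->R->F->L->F->refl->A->L'->H->R'->G->plug->G
Char 7 ('D'): step: R->0, L->2 (L advanced); D->plug->H->R->E->L->E->refl->D->L'->C->R'->D->plug->H
Char 8 ('E'): step: R->1, L=2; E->plug->E->R->F->L->A->refl->F->L'->H->R'->D->plug->H
Char 9 ('B'): step: R->2, L=2; B->plug->B->R->A->L->B->refl->C->L'->D->R'->A->plug->A
Final: ciphertext=DEFBCGHHA, RIGHT=2, LEFT=2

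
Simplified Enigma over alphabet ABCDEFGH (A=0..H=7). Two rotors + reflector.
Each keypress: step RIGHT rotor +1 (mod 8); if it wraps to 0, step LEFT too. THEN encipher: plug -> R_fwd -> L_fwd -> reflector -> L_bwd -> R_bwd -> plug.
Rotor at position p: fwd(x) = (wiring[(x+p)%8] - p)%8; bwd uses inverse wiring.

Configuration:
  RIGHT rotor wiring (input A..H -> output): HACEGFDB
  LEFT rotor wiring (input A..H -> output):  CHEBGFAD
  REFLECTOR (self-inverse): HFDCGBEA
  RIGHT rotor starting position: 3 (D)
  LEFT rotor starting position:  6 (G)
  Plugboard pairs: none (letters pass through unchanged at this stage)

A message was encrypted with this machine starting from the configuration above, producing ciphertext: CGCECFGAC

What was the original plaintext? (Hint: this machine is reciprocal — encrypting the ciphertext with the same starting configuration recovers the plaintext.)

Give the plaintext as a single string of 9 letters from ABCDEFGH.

Answer: GBBBFDBFE

Derivation:
Char 1 ('C'): step: R->4, L=6; C->plug->C->R->H->L->H->refl->A->L'->G->R'->G->plug->G
Char 2 ('G'): step: R->5, L=6; G->plug->G->R->H->L->H->refl->A->L'->G->R'->B->plug->B
Char 3 ('C'): step: R->6, L=6; C->plug->C->R->B->L->F->refl->B->L'->D->R'->B->plug->B
Char 4 ('E'): step: R->7, L=6; E->plug->E->R->F->L->D->refl->C->L'->A->R'->B->plug->B
Char 5 ('C'): step: R->0, L->7 (L advanced); C->plug->C->R->C->L->A->refl->H->L'->F->R'->F->plug->F
Char 6 ('F'): step: R->1, L=7; F->plug->F->R->C->L->A->refl->H->L'->F->R'->D->plug->D
Char 7 ('G'): step: R->2, L=7; G->plug->G->R->F->L->H->refl->A->L'->C->R'->B->plug->B
Char 8 ('A'): step: R->3, L=7; A->plug->A->R->B->L->D->refl->C->L'->E->R'->F->plug->F
Char 9 ('C'): step: R->4, L=7; C->plug->C->R->H->L->B->refl->F->L'->D->R'->E->plug->E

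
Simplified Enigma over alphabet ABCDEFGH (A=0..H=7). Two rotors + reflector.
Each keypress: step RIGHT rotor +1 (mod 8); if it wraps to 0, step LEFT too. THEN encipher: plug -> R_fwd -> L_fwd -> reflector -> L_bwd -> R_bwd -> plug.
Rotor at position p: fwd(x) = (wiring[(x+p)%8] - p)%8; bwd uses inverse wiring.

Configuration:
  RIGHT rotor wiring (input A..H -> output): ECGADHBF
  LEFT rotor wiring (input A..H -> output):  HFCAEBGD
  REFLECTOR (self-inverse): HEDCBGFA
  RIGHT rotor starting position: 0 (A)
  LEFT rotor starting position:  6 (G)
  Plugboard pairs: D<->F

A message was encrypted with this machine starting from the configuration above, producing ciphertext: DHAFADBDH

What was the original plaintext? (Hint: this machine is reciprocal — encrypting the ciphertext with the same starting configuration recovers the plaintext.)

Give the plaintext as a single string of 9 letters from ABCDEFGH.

Char 1 ('D'): step: R->1, L=6; D->plug->F->R->A->L->A->refl->H->L'->D->R'->H->plug->H
Char 2 ('H'): step: R->2, L=6; H->plug->H->R->A->L->A->refl->H->L'->D->R'->F->plug->D
Char 3 ('A'): step: R->3, L=6; A->plug->A->R->F->L->C->refl->D->L'->H->R'->G->plug->G
Char 4 ('F'): step: R->4, L=6; F->plug->D->R->B->L->F->refl->G->L'->G->R'->F->plug->D
Char 5 ('A'): step: R->5, L=6; A->plug->A->R->C->L->B->refl->E->L'->E->R'->B->plug->B
Char 6 ('D'): step: R->6, L=6; D->plug->F->R->C->L->B->refl->E->L'->E->R'->D->plug->F
Char 7 ('B'): step: R->7, L=6; B->plug->B->R->F->L->C->refl->D->L'->H->R'->D->plug->F
Char 8 ('D'): step: R->0, L->7 (L advanced); D->plug->F->R->H->L->H->refl->A->L'->B->R'->G->plug->G
Char 9 ('H'): step: R->1, L=7; H->plug->H->R->D->L->D->refl->C->L'->G->R'->E->plug->E

Answer: HDGDBFFGE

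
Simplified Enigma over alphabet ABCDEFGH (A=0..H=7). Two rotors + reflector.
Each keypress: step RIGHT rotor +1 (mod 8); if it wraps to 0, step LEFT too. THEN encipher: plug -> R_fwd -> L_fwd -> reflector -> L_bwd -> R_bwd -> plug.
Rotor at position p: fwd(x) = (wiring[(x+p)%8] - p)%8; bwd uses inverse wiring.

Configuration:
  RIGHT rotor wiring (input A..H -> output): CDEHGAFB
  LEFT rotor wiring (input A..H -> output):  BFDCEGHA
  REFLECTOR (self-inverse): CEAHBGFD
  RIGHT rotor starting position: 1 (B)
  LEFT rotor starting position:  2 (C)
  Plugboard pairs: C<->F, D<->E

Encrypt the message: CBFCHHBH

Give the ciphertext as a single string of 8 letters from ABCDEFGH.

Answer: EGADCCHB

Derivation:
Char 1 ('C'): step: R->2, L=2; C->plug->F->R->H->L->D->refl->H->L'->G->R'->D->plug->E
Char 2 ('B'): step: R->3, L=2; B->plug->B->R->D->L->E->refl->B->L'->A->R'->G->plug->G
Char 3 ('F'): step: R->4, L=2; F->plug->C->R->B->L->A->refl->C->L'->C->R'->A->plug->A
Char 4 ('C'): step: R->5, L=2; C->plug->F->R->H->L->D->refl->H->L'->G->R'->E->plug->D
Char 5 ('H'): step: R->6, L=2; H->plug->H->R->C->L->C->refl->A->L'->B->R'->F->plug->C
Char 6 ('H'): step: R->7, L=2; H->plug->H->R->G->L->H->refl->D->L'->H->R'->F->plug->C
Char 7 ('B'): step: R->0, L->3 (L advanced); B->plug->B->R->D->L->E->refl->B->L'->B->R'->H->plug->H
Char 8 ('H'): step: R->1, L=3; H->plug->H->R->B->L->B->refl->E->L'->D->R'->B->plug->B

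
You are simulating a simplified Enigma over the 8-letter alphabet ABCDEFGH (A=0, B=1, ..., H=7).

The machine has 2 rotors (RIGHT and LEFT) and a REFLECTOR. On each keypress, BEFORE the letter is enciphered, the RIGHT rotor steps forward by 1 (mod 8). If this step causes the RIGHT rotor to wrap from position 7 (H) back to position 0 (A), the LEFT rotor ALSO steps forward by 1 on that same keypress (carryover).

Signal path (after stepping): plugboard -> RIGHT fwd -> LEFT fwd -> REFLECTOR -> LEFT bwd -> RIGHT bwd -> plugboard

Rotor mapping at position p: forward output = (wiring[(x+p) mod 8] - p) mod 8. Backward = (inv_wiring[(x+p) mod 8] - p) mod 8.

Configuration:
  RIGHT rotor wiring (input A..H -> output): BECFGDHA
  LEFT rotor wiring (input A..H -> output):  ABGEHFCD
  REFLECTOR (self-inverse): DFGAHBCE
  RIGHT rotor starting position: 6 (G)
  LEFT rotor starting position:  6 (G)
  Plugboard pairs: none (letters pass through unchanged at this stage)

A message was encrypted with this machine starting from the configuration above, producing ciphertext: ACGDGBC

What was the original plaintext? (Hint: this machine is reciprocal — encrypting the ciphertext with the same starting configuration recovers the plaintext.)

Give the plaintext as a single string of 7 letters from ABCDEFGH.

Char 1 ('A'): step: R->7, L=6; A->plug->A->R->B->L->F->refl->B->L'->G->R'->E->plug->E
Char 2 ('C'): step: R->0, L->7 (L advanced); C->plug->C->R->C->L->C->refl->G->L'->G->R'->E->plug->E
Char 3 ('G'): step: R->1, L=7; G->plug->G->R->H->L->D->refl->A->L'->F->R'->D->plug->D
Char 4 ('D'): step: R->2, L=7; D->plug->D->R->B->L->B->refl->F->L'->E->R'->C->plug->C
Char 5 ('G'): step: R->3, L=7; G->plug->G->R->B->L->B->refl->F->L'->E->R'->D->plug->D
Char 6 ('B'): step: R->4, L=7; B->plug->B->R->H->L->D->refl->A->L'->F->R'->E->plug->E
Char 7 ('C'): step: R->5, L=7; C->plug->C->R->D->L->H->refl->E->L'->A->R'->G->plug->G

Answer: EEDCDEG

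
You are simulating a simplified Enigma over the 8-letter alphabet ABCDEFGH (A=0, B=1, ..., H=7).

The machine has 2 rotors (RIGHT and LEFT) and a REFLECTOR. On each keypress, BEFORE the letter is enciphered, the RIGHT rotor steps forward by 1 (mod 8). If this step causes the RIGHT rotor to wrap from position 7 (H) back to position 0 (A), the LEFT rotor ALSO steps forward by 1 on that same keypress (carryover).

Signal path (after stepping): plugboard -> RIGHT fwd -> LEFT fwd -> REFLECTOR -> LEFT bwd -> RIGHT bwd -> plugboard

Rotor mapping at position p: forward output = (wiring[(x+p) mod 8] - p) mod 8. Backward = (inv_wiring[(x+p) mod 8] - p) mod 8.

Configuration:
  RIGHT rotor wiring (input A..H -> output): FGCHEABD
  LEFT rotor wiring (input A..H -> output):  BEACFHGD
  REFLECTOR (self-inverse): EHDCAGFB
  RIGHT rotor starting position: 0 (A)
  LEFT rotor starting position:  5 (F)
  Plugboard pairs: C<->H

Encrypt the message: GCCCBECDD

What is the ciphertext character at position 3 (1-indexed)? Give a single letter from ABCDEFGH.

Char 1 ('G'): step: R->1, L=5; G->plug->G->R->C->L->G->refl->F->L'->G->R'->C->plug->H
Char 2 ('C'): step: R->2, L=5; C->plug->H->R->E->L->H->refl->B->L'->B->R'->F->plug->F
Char 3 ('C'): step: R->3, L=5; C->plug->H->R->H->L->A->refl->E->L'->D->R'->G->plug->G

G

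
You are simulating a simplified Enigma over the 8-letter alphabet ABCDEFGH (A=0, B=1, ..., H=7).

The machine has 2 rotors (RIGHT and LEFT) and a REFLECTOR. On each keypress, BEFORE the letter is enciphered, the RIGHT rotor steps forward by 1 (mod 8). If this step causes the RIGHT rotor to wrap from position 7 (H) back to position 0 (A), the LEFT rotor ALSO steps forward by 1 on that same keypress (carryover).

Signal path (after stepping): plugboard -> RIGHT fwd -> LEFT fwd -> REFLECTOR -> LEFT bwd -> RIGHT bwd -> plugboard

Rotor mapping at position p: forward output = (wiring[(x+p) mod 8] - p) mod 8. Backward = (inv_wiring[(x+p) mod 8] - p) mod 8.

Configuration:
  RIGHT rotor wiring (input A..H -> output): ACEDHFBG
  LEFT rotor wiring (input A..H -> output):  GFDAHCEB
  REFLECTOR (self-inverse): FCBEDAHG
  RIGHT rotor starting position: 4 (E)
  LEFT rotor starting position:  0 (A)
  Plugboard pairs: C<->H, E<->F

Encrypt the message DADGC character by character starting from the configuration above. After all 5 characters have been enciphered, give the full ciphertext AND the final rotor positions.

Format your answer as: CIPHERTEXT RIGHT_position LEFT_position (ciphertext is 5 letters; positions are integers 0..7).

Char 1 ('D'): step: R->5, L=0; D->plug->D->R->D->L->A->refl->F->L'->B->R'->C->plug->H
Char 2 ('A'): step: R->6, L=0; A->plug->A->R->D->L->A->refl->F->L'->B->R'->G->plug->G
Char 3 ('D'): step: R->7, L=0; D->plug->D->R->F->L->C->refl->B->L'->H->R'->A->plug->A
Char 4 ('G'): step: R->0, L->1 (L advanced); G->plug->G->R->B->L->C->refl->B->L'->E->R'->C->plug->H
Char 5 ('C'): step: R->1, L=1; C->plug->H->R->H->L->F->refl->A->L'->G->R'->D->plug->D
Final: ciphertext=HGAHD, RIGHT=1, LEFT=1

Answer: HGAHD 1 1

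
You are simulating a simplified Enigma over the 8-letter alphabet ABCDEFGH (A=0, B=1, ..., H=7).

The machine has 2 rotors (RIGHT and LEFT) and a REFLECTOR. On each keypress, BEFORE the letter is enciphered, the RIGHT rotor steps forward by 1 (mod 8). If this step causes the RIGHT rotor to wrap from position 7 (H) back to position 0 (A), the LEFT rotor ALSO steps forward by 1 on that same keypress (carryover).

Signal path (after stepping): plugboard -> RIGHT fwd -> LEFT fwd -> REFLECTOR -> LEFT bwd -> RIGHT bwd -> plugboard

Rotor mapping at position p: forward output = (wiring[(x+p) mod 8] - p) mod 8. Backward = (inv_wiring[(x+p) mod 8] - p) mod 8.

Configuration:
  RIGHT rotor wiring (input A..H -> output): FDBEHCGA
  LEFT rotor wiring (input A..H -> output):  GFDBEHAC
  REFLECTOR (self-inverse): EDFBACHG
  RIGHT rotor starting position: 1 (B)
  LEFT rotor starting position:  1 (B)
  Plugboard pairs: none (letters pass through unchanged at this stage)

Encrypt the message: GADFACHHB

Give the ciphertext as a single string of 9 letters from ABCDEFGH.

Char 1 ('G'): step: R->2, L=1; G->plug->G->R->D->L->D->refl->B->L'->G->R'->F->plug->F
Char 2 ('A'): step: R->3, L=1; A->plug->A->R->B->L->C->refl->F->L'->H->R'->C->plug->C
Char 3 ('D'): step: R->4, L=1; D->plug->D->R->E->L->G->refl->H->L'->F->R'->G->plug->G
Char 4 ('F'): step: R->5, L=1; F->plug->F->R->E->L->G->refl->H->L'->F->R'->A->plug->A
Char 5 ('A'): step: R->6, L=1; A->plug->A->R->A->L->E->refl->A->L'->C->R'->B->plug->B
Char 6 ('C'): step: R->7, L=1; C->plug->C->R->E->L->G->refl->H->L'->F->R'->E->plug->E
Char 7 ('H'): step: R->0, L->2 (L advanced); H->plug->H->R->A->L->B->refl->D->L'->H->R'->E->plug->E
Char 8 ('H'): step: R->1, L=2; H->plug->H->R->E->L->G->refl->H->L'->B->R'->E->plug->E
Char 9 ('B'): step: R->2, L=2; B->plug->B->R->C->L->C->refl->F->L'->D->R'->G->plug->G

Answer: FCGABEEEG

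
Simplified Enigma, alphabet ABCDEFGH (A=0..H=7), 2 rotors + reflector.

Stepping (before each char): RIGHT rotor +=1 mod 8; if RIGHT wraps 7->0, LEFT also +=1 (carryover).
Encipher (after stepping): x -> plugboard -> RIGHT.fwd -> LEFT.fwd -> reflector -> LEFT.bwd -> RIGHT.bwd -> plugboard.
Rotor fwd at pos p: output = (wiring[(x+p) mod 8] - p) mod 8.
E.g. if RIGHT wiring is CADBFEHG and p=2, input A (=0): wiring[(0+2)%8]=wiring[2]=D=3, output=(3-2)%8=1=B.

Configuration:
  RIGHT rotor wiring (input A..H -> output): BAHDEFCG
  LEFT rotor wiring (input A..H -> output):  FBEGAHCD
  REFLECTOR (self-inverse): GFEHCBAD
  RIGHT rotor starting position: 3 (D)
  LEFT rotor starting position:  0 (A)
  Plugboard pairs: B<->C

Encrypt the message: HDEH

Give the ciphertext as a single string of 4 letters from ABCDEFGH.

Char 1 ('H'): step: R->4, L=0; H->plug->H->R->H->L->D->refl->H->L'->F->R'->E->plug->E
Char 2 ('D'): step: R->5, L=0; D->plug->D->R->E->L->A->refl->G->L'->D->R'->E->plug->E
Char 3 ('E'): step: R->6, L=0; E->plug->E->R->B->L->B->refl->F->L'->A->R'->B->plug->C
Char 4 ('H'): step: R->7, L=0; H->plug->H->R->D->L->G->refl->A->L'->E->R'->E->plug->E

Answer: EECE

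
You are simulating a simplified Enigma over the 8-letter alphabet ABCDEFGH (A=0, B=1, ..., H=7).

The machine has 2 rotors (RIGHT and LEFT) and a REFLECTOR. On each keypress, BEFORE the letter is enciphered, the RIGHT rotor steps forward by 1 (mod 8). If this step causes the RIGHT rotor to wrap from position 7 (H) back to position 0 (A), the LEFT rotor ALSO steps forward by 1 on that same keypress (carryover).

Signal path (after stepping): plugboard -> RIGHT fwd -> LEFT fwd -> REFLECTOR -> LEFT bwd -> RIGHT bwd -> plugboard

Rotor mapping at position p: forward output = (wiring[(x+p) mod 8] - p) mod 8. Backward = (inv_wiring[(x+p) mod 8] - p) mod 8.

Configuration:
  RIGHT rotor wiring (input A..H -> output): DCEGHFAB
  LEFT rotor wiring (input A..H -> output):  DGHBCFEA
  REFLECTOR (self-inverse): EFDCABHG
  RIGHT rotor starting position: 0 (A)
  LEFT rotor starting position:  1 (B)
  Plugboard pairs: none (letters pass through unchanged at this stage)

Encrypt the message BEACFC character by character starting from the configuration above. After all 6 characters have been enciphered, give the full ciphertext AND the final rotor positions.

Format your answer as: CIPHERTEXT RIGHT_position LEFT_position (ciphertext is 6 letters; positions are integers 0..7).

Answer: GGFHEH 6 1

Derivation:
Char 1 ('B'): step: R->1, L=1; B->plug->B->R->D->L->B->refl->F->L'->A->R'->G->plug->G
Char 2 ('E'): step: R->2, L=1; E->plug->E->R->G->L->H->refl->G->L'->B->R'->G->plug->G
Char 3 ('A'): step: R->3, L=1; A->plug->A->R->D->L->B->refl->F->L'->A->R'->F->plug->F
Char 4 ('C'): step: R->4, L=1; C->plug->C->R->E->L->E->refl->A->L'->C->R'->H->plug->H
Char 5 ('F'): step: R->5, L=1; F->plug->F->R->H->L->C->refl->D->L'->F->R'->E->plug->E
Char 6 ('C'): step: R->6, L=1; C->plug->C->R->F->L->D->refl->C->L'->H->R'->H->plug->H
Final: ciphertext=GGFHEH, RIGHT=6, LEFT=1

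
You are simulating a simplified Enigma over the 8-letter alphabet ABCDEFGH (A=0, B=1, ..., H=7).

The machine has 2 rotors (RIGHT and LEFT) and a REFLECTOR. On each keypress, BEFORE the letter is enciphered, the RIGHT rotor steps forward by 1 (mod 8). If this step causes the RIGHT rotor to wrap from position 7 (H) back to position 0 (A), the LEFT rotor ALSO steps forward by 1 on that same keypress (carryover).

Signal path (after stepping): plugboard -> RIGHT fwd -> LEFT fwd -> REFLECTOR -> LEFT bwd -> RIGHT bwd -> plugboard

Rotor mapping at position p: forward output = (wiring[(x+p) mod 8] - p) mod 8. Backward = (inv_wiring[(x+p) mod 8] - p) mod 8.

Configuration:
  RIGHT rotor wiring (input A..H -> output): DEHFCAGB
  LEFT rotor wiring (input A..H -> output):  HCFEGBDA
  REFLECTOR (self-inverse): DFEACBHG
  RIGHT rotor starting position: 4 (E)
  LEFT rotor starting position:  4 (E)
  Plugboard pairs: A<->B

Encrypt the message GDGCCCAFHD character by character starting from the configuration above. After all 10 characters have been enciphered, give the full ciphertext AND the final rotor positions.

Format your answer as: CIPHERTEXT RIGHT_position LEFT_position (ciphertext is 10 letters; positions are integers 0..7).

Char 1 ('G'): step: R->5, L=4; G->plug->G->R->A->L->C->refl->E->L'->D->R'->A->plug->B
Char 2 ('D'): step: R->6, L=4; D->plug->D->R->G->L->B->refl->F->L'->B->R'->E->plug->E
Char 3 ('G'): step: R->7, L=4; G->plug->G->R->B->L->F->refl->B->L'->G->R'->E->plug->E
Char 4 ('C'): step: R->0, L->5 (L advanced); C->plug->C->R->H->L->B->refl->F->L'->E->R'->B->plug->A
Char 5 ('C'): step: R->1, L=5; C->plug->C->R->E->L->F->refl->B->L'->H->R'->E->plug->E
Char 6 ('C'): step: R->2, L=5; C->plug->C->R->A->L->E->refl->C->L'->D->R'->B->plug->A
Char 7 ('A'): step: R->3, L=5; A->plug->B->R->H->L->B->refl->F->L'->E->R'->H->plug->H
Char 8 ('F'): step: R->4, L=5; F->plug->F->R->A->L->E->refl->C->L'->D->R'->G->plug->G
Char 9 ('H'): step: R->5, L=5; H->plug->H->R->F->L->A->refl->D->L'->C->R'->F->plug->F
Char 10 ('D'): step: R->6, L=5; D->plug->D->R->G->L->H->refl->G->L'->B->R'->E->plug->E
Final: ciphertext=BEEAEAHGFE, RIGHT=6, LEFT=5

Answer: BEEAEAHGFE 6 5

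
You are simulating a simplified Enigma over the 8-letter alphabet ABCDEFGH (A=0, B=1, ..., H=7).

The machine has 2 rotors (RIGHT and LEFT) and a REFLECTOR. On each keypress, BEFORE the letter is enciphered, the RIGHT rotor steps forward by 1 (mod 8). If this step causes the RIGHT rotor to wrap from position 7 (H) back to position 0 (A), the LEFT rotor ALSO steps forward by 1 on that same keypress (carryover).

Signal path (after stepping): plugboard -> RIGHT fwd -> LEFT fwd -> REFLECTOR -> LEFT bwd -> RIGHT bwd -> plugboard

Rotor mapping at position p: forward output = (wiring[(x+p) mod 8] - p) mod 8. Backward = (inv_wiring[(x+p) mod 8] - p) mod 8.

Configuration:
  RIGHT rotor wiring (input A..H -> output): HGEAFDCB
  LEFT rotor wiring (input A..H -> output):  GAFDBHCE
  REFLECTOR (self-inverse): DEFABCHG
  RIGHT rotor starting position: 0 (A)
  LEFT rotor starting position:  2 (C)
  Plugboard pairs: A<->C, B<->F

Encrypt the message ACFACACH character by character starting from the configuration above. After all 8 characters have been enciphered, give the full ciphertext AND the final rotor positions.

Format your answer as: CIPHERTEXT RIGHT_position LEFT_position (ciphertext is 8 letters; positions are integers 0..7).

Answer: EBDCEEAB 0 3

Derivation:
Char 1 ('A'): step: R->1, L=2; A->plug->C->R->H->L->G->refl->H->L'->C->R'->E->plug->E
Char 2 ('C'): step: R->2, L=2; C->plug->A->R->C->L->H->refl->G->L'->H->R'->F->plug->B
Char 3 ('F'): step: R->3, L=2; F->plug->B->R->C->L->H->refl->G->L'->H->R'->D->plug->D
Char 4 ('A'): step: R->4, L=2; A->plug->C->R->G->L->E->refl->B->L'->B->R'->A->plug->C
Char 5 ('C'): step: R->5, L=2; C->plug->A->R->G->L->E->refl->B->L'->B->R'->E->plug->E
Char 6 ('A'): step: R->6, L=2; A->plug->C->R->B->L->B->refl->E->L'->G->R'->E->plug->E
Char 7 ('C'): step: R->7, L=2; C->plug->A->R->C->L->H->refl->G->L'->H->R'->C->plug->A
Char 8 ('H'): step: R->0, L->3 (L advanced); H->plug->H->R->B->L->G->refl->H->L'->D->R'->F->plug->B
Final: ciphertext=EBDCEEAB, RIGHT=0, LEFT=3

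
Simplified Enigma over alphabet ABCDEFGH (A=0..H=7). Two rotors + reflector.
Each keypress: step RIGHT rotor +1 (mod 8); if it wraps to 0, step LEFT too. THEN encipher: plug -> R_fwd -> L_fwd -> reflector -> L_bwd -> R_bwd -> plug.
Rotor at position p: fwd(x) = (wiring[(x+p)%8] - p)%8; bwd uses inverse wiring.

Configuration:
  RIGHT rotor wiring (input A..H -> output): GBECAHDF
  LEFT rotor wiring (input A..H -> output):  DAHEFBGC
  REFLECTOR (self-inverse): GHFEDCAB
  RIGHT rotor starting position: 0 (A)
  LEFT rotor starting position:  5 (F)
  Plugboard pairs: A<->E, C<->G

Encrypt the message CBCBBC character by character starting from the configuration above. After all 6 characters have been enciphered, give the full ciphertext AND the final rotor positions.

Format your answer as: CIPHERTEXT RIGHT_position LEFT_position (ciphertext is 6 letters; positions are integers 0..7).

Char 1 ('C'): step: R->1, L=5; C->plug->G->R->E->L->D->refl->E->L'->A->R'->A->plug->E
Char 2 ('B'): step: R->2, L=5; B->plug->B->R->A->L->E->refl->D->L'->E->R'->G->plug->C
Char 3 ('C'): step: R->3, L=5; C->plug->G->R->G->L->H->refl->B->L'->B->R'->H->plug->H
Char 4 ('B'): step: R->4, L=5; B->plug->B->R->D->L->G->refl->A->L'->H->R'->C->plug->G
Char 5 ('B'): step: R->5, L=5; B->plug->B->R->G->L->H->refl->B->L'->B->R'->D->plug->D
Char 6 ('C'): step: R->6, L=5; C->plug->G->R->C->L->F->refl->C->L'->F->R'->A->plug->E
Final: ciphertext=ECHGDE, RIGHT=6, LEFT=5

Answer: ECHGDE 6 5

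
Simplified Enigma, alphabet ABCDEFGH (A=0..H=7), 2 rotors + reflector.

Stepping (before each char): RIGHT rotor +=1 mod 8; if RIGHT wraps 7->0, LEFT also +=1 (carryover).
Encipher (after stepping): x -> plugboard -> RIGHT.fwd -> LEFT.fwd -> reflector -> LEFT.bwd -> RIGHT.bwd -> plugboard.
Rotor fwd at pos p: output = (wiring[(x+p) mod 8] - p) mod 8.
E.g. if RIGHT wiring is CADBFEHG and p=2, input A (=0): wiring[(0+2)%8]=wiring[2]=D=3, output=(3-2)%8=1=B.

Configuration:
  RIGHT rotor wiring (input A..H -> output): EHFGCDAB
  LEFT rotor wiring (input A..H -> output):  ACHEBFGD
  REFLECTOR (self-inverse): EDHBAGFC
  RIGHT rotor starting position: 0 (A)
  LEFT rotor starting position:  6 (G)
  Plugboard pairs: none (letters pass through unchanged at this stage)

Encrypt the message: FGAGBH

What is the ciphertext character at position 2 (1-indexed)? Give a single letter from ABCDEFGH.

Char 1 ('F'): step: R->1, L=6; F->plug->F->R->H->L->H->refl->C->L'->C->R'->E->plug->E
Char 2 ('G'): step: R->2, L=6; G->plug->G->R->C->L->C->refl->H->L'->H->R'->F->plug->F

F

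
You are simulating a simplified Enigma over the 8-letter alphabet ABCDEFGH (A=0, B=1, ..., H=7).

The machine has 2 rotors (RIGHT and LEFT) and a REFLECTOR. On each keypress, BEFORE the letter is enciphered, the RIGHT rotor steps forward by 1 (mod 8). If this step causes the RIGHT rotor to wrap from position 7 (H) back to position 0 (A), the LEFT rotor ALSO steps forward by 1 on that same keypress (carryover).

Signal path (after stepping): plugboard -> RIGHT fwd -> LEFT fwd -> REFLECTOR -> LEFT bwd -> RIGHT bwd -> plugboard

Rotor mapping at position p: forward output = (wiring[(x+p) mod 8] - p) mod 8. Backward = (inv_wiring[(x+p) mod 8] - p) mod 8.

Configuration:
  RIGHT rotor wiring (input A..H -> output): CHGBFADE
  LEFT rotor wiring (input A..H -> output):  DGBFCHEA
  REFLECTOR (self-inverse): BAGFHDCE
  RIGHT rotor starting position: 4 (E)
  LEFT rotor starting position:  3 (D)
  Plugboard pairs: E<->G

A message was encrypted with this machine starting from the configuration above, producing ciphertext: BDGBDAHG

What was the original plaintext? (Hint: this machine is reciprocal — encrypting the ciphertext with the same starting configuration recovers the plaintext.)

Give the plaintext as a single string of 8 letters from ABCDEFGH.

Answer: EHEAECEA

Derivation:
Char 1 ('B'): step: R->5, L=3; B->plug->B->R->G->L->D->refl->F->L'->E->R'->G->plug->E
Char 2 ('D'): step: R->6, L=3; D->plug->D->R->B->L->H->refl->E->L'->C->R'->H->plug->H
Char 3 ('G'): step: R->7, L=3; G->plug->E->R->C->L->E->refl->H->L'->B->R'->G->plug->E
Char 4 ('B'): step: R->0, L->4 (L advanced); B->plug->B->R->H->L->B->refl->A->L'->C->R'->A->plug->A
Char 5 ('D'): step: R->1, L=4; D->plug->D->R->E->L->H->refl->E->L'->D->R'->G->plug->E
Char 6 ('A'): step: R->2, L=4; A->plug->A->R->E->L->H->refl->E->L'->D->R'->C->plug->C
Char 7 ('H'): step: R->3, L=4; H->plug->H->R->D->L->E->refl->H->L'->E->R'->G->plug->E
Char 8 ('G'): step: R->4, L=4; G->plug->E->R->G->L->F->refl->D->L'->B->R'->A->plug->A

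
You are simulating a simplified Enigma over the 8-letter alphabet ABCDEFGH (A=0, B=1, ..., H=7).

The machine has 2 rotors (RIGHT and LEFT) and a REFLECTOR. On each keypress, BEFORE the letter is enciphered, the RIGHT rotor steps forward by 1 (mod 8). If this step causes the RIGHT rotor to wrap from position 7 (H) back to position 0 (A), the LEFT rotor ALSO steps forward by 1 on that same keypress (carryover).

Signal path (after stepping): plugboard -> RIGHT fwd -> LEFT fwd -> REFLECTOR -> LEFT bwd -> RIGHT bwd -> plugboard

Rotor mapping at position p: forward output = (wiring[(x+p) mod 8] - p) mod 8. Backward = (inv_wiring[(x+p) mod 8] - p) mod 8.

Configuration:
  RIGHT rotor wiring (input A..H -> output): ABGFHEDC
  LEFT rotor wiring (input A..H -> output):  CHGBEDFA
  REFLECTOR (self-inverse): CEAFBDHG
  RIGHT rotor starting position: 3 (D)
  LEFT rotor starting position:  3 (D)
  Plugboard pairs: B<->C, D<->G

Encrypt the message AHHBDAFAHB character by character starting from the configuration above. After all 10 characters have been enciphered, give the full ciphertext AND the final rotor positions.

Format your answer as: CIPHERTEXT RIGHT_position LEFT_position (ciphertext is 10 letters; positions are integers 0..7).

Char 1 ('A'): step: R->4, L=3; A->plug->A->R->D->L->C->refl->A->L'->C->R'->G->plug->D
Char 2 ('H'): step: R->5, L=3; H->plug->H->R->C->L->A->refl->C->L'->D->R'->D->plug->G
Char 3 ('H'): step: R->6, L=3; H->plug->H->R->G->L->E->refl->B->L'->B->R'->G->plug->D
Char 4 ('B'): step: R->7, L=3; B->plug->C->R->C->L->A->refl->C->L'->D->R'->A->plug->A
Char 5 ('D'): step: R->0, L->4 (L advanced); D->plug->G->R->D->L->E->refl->B->L'->C->R'->H->plug->H
Char 6 ('A'): step: R->1, L=4; A->plug->A->R->A->L->A->refl->C->L'->G->R'->D->plug->G
Char 7 ('F'): step: R->2, L=4; F->plug->F->R->A->L->A->refl->C->L'->G->R'->G->plug->D
Char 8 ('A'): step: R->3, L=4; A->plug->A->R->C->L->B->refl->E->L'->D->R'->H->plug->H
Char 9 ('H'): step: R->4, L=4; H->plug->H->R->B->L->H->refl->G->L'->E->R'->E->plug->E
Char 10 ('B'): step: R->5, L=4; B->plug->C->R->F->L->D->refl->F->L'->H->R'->A->plug->A
Final: ciphertext=DGDAHGDHEA, RIGHT=5, LEFT=4

Answer: DGDAHGDHEA 5 4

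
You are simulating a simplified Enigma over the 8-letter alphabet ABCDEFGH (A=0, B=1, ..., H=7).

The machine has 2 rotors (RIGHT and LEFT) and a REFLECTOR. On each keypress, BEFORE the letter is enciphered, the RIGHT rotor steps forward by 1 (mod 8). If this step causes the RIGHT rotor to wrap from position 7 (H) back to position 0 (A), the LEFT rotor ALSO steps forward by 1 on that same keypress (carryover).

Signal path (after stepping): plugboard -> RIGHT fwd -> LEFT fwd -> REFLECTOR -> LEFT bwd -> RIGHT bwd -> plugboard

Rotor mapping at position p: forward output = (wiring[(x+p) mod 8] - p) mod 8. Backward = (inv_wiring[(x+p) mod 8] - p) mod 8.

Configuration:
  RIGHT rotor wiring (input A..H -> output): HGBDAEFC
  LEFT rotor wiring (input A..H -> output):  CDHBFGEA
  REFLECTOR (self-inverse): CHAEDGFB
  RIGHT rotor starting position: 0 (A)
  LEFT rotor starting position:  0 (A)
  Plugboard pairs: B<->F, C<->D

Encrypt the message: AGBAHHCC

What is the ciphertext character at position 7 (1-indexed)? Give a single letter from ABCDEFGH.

Char 1 ('A'): step: R->1, L=0; A->plug->A->R->F->L->G->refl->F->L'->E->R'->F->plug->B
Char 2 ('G'): step: R->2, L=0; G->plug->G->R->F->L->G->refl->F->L'->E->R'->H->plug->H
Char 3 ('B'): step: R->3, L=0; B->plug->F->R->E->L->F->refl->G->L'->F->R'->B->plug->F
Char 4 ('A'): step: R->4, L=0; A->plug->A->R->E->L->F->refl->G->L'->F->R'->G->plug->G
Char 5 ('H'): step: R->5, L=0; H->plug->H->R->D->L->B->refl->H->L'->C->R'->D->plug->C
Char 6 ('H'): step: R->6, L=0; H->plug->H->R->G->L->E->refl->D->L'->B->R'->C->plug->D
Char 7 ('C'): step: R->7, L=0; C->plug->D->R->C->L->H->refl->B->L'->D->R'->A->plug->A

A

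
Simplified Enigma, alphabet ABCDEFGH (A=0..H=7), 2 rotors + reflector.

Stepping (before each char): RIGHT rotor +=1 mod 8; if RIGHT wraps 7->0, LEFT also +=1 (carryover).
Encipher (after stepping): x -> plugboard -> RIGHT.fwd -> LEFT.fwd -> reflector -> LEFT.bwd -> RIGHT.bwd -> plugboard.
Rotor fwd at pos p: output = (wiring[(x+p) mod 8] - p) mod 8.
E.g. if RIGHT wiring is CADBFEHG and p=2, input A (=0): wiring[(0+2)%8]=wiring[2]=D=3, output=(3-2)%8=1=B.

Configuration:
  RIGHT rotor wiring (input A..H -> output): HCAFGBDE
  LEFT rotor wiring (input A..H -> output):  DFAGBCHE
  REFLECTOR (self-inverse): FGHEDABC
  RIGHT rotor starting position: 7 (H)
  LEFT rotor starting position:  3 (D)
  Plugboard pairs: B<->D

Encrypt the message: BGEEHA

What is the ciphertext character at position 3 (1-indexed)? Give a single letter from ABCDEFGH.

Char 1 ('B'): step: R->0, L->4 (L advanced); B->plug->D->R->F->L->B->refl->G->L'->B->R'->F->plug->F
Char 2 ('G'): step: R->1, L=4; G->plug->G->R->D->L->A->refl->F->L'->A->R'->E->plug->E
Char 3 ('E'): step: R->2, L=4; E->plug->E->R->B->L->G->refl->B->L'->F->R'->G->plug->G

G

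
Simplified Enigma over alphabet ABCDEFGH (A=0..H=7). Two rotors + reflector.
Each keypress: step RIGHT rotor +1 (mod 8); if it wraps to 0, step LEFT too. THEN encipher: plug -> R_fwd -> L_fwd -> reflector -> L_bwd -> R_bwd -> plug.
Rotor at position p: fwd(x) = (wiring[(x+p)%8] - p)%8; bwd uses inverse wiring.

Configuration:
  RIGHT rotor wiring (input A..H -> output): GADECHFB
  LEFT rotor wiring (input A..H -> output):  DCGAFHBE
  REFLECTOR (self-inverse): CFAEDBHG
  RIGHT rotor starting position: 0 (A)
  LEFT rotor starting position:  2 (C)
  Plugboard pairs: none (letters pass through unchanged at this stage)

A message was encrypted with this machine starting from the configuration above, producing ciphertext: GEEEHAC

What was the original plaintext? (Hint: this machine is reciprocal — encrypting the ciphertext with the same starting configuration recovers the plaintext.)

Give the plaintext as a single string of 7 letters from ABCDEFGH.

Answer: BHFHGED

Derivation:
Char 1 ('G'): step: R->1, L=2; G->plug->G->R->A->L->E->refl->D->L'->C->R'->B->plug->B
Char 2 ('E'): step: R->2, L=2; E->plug->E->R->D->L->F->refl->B->L'->G->R'->H->plug->H
Char 3 ('E'): step: R->3, L=2; E->plug->E->R->G->L->B->refl->F->L'->D->R'->F->plug->F
Char 4 ('E'): step: R->4, L=2; E->plug->E->R->C->L->D->refl->E->L'->A->R'->H->plug->H
Char 5 ('H'): step: R->5, L=2; H->plug->H->R->F->L->C->refl->A->L'->H->R'->G->plug->G
Char 6 ('A'): step: R->6, L=2; A->plug->A->R->H->L->A->refl->C->L'->F->R'->E->plug->E
Char 7 ('C'): step: R->7, L=2; C->plug->C->R->B->L->G->refl->H->L'->E->R'->D->plug->D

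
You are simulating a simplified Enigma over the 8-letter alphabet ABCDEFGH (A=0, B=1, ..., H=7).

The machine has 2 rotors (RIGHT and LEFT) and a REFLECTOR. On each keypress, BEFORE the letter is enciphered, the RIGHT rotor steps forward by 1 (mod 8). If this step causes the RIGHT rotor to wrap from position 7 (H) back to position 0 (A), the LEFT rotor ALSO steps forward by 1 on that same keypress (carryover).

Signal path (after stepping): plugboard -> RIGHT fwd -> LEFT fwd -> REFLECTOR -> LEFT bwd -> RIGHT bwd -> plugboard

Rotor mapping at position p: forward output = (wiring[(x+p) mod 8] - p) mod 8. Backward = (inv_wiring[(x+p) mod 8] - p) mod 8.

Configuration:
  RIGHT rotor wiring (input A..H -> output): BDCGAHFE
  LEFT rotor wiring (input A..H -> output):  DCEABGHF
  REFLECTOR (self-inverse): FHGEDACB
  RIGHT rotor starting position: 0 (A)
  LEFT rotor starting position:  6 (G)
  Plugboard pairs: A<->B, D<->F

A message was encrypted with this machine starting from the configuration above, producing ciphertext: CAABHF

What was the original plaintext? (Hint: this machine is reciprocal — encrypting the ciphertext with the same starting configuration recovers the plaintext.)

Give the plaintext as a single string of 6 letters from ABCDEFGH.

Char 1 ('C'): step: R->1, L=6; C->plug->C->R->F->L->C->refl->G->L'->E->R'->F->plug->D
Char 2 ('A'): step: R->2, L=6; A->plug->B->R->E->L->G->refl->C->L'->F->R'->D->plug->F
Char 3 ('A'): step: R->3, L=6; A->plug->B->R->F->L->C->refl->G->L'->E->R'->C->plug->C
Char 4 ('B'): step: R->4, L=6; B->plug->A->R->E->L->G->refl->C->L'->F->R'->E->plug->E
Char 5 ('H'): step: R->5, L=6; H->plug->H->R->D->L->E->refl->D->L'->G->R'->E->plug->E
Char 6 ('F'): step: R->6, L=6; F->plug->D->R->F->L->C->refl->G->L'->E->R'->E->plug->E

Answer: DFCEEE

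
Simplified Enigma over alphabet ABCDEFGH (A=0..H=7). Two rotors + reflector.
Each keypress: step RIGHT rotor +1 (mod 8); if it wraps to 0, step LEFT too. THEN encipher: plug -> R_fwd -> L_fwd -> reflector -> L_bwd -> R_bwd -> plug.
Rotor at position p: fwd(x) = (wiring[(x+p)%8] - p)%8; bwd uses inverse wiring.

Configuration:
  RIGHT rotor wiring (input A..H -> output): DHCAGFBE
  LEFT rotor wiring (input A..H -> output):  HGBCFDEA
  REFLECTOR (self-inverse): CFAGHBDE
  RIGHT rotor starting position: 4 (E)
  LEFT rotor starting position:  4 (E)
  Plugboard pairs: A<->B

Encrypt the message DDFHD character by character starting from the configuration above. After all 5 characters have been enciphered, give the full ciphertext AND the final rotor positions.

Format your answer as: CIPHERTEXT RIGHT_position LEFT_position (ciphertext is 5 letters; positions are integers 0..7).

Char 1 ('D'): step: R->5, L=4; D->plug->D->R->G->L->F->refl->B->L'->A->R'->A->plug->B
Char 2 ('D'): step: R->6, L=4; D->plug->D->R->B->L->H->refl->E->L'->D->R'->A->plug->B
Char 3 ('F'): step: R->7, L=4; F->plug->F->R->H->L->G->refl->D->L'->E->R'->B->plug->A
Char 4 ('H'): step: R->0, L->5 (L advanced); H->plug->H->R->E->L->B->refl->F->L'->G->R'->E->plug->E
Char 5 ('D'): step: R->1, L=5; D->plug->D->R->F->L->E->refl->H->L'->B->R'->B->plug->A
Final: ciphertext=BBAEA, RIGHT=1, LEFT=5

Answer: BBAEA 1 5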